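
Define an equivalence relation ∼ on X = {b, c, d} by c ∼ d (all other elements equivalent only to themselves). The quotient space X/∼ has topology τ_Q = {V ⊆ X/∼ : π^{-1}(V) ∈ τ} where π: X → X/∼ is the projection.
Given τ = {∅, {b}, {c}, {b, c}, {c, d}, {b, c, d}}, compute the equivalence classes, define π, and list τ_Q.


X/∼ = {[b], [c=d]}; |τ_Q| = 4.

Equivalence classes: [b], [c=d].
Quotient map π: X → X/∼ sends b ↦ [b], c ↦ [c=d], d ↦ [c=d].
For each subset V ⊆ X/∼, compute π^{-1}(V) ⊆ X and check whether π^{-1}(V) ∈ τ. V is open in τ_Q iff π^{-1}(V) ∈ τ.
  V = {}: π^{-1}(V) = ∅ ∈ τ ✓.
  V = {[b]}: π^{-1}(V) = {b} ∈ τ ✓.
  V = {[c=d]}: π^{-1}(V) = {c, d} ∈ τ ✓.
  V = {[b], [c=d]}: π^{-1}(V) = {b, c, d} ∈ τ ✓.
Open sets in the quotient: τ_Q = {{}, {[b]}, {[c=d]}, {[b], [c=d]}} (4 elements).


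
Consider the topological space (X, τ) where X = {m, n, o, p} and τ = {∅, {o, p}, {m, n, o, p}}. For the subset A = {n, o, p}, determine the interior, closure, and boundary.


int(A) = {o, p}, cl(A) = {m, n, o, p}, ∂A = {m, n}.

Closed sets in (X, τ) are complements of opens:
  closed(X, τ) = {∅, {m, n}, {m, n, o, p}}.
int(A) = ⋃ {U ∈ τ : U ⊆ A}. Opens contained in A: ∅, {o, p}.
Taking the union of these: int(A) = {o, p}.
cl(A) = ⋂ {C closed : A ⊆ C}. Closed sets containing A: {m, n, o, p}.
Intersecting these: cl(A) = {m, n, o, p}.
∂A = cl(A) ∖ int(A) = {m, n, o, p} ∖ {o, p} = {m, n}.


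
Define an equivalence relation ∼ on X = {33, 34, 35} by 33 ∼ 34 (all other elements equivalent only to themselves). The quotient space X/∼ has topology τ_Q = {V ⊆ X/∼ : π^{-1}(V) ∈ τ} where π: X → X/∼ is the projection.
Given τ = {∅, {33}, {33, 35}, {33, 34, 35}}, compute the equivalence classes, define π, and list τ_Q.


X/∼ = {[33=34], [35]}; |τ_Q| = 2.

Equivalence classes: [33=34], [35].
Quotient map π: X → X/∼ sends 33 ↦ [33=34], 34 ↦ [33=34], 35 ↦ [35].
For each subset V ⊆ X/∼, compute π^{-1}(V) ⊆ X and check whether π^{-1}(V) ∈ τ. V is open in τ_Q iff π^{-1}(V) ∈ τ.
  V = {}: π^{-1}(V) = ∅ ∈ τ ✓.
  V = {[33=34]}: π^{-1}(V) = {33, 34} ∉ τ ✗.
  V = {[35]}: π^{-1}(V) = {35} ∉ τ ✗.
  V = {[33=34], [35]}: π^{-1}(V) = {33, 34, 35} ∈ τ ✓.
Open sets in the quotient: τ_Q = {{}, {[33=34], [35]}} (2 elements).


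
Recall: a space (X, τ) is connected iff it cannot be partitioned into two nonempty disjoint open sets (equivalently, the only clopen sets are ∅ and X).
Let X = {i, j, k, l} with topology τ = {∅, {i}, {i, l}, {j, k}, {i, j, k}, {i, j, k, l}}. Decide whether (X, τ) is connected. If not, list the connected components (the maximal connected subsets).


(X, τ) is disconnected; components = [{i, l}, {j, k}].

Find clopen sets (U ∈ τ with X ∖ U ∈ τ):
  U = ∅, X ∖ U = {i, j, k, l} — both open, so U is clopen.
  U = {i, l}, X ∖ U = {j, k} — both open, so U is clopen.
  U = {j, k}, X ∖ U = {i, l} — both open, so U is clopen.
  U = {i, j, k, l}, X ∖ U = ∅ — both open, so U is clopen.
Nontrivial clopen(s) exist: e.g. {i, l}. So (X, τ) is disconnected.
Compute connected components by grouping points that agree on all clopens:
  component: {i, l}
  component: {j, k}


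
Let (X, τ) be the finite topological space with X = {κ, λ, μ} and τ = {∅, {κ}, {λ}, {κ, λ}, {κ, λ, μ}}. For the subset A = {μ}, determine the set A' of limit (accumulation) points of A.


A' = ∅

For each x ∈ X, list the open sets U ∈ τ with x ∈ U, then check whether U ∩ (A ∖ {x}) ≠ ∅ for every such U.
  x = κ: open {κ} ∋ x has {κ} ∩ (A ∖ {κ}) = ∅, so x is NOT a limit point.
  x = λ: open {λ} ∋ x has {λ} ∩ (A ∖ {λ}) = ∅, so x is NOT a limit point.
  x = μ: open {κ, λ, μ} ∋ x has {κ, λ, μ} ∩ (A ∖ {μ}) = ∅, so x is NOT a limit point.
Collecting: A' = ∅.


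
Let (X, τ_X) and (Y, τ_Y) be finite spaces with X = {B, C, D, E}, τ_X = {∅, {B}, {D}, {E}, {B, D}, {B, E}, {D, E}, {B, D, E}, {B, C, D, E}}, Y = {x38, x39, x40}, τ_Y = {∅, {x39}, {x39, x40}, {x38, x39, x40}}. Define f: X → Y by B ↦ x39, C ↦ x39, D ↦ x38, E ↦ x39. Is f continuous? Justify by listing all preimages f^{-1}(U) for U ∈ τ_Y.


f is NOT continuous.

Compute f^{-1}(U) for each U ∈ τ_Y:
  U = ∅: f^{-1}(U) = ∅ ∈ τ_X ✓.
  U = {x39}: f^{-1}(U) = {B, C, E} ∉ τ_X ✗.
  U = {x39, x40}: f^{-1}(U) = {B, C, E} ∉ τ_X ✗.
  U = {x38, x39, x40}: f^{-1}(U) = {B, C, D, E} ∈ τ_X ✓.
Found U = {x39} with f^{-1}(U) = {B, C, E} not in τ_X. Therefore f is NOT continuous.


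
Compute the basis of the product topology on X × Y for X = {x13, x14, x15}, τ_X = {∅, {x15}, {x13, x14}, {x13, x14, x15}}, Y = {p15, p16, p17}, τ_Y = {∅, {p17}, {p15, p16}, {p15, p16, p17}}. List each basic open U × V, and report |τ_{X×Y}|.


Basis B = {∅ × ∅, {x15} × {p17}, {x13, x14} × {p17}, {x15} × {p15, p16}, {x13, x14, x15} × {p17}, {x15} × {p15, p16, p17}, {x13, x14} × {p15, p16}, {x13, x14} × {p15, p16, p17}, {x13, x14, x15} × {p15, p16}, {x13, x14, x15} × {p15, p16, p17}}; |τ_{X×Y}| = 16.

Enumerate products U × V with U ∈ τ_X, V ∈ τ_Y (deduplicated):
  ∅ × ∅ = {} (∅)
  {x15} × {p17} = {(x15,p17)}
  {x13, x14} × {p17} = {(x13,p17), (x14,p17)}
  {x15} × {p15, p16} = {(x15,p15), (x15,p16)}
  {x13, x14, x15} × {p17} = {(x13,p17), (x14,p17), (x15,p17)}
  {x15} × {p15, p16, p17} = {(x15,p15), (x15,p16), (x15,p17)}
  {x13, x14} × {p15, p16} = {(x13,p15), (x13,p16), (x14,p15), (x14,p16)}
  {x13, x14} × {p15, p16, p17} = {(x13,p15), (x13,p16), (x13,p17), (x14,p15), (x14,p16), (x14,p17)}
  {x13, x14, x15} × {p15, p16} = {(x13,p15), (x13,p16), (x14,p15), (x14,p16), (x15,p15), (x15,p16)}
  {x13, x14, x15} × {p15, p16, p17} = {(x13,p15), (x13,p16), (x13,p17), (x14,p15), (x14,p16), (x14,p17), (x15,p15), (x15,p16), (x15,p17)}
These 10 distinct sets form the basis B.
Close under arbitrary unions to get τ_{X×Y}; counting gives |τ_{X×Y}| = 16.


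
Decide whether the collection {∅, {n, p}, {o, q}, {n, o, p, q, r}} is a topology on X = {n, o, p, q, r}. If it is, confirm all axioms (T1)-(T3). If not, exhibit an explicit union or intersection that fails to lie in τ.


τ is NOT a topology on X.

Axiom (T1): ∅ ∈ τ? Yes; X ∈ τ? Yes.
Axiom (T2/T3): check pairwise unions and intersections of members of τ.
Counterexample for (T2): {n, p} ∪ {o, q} = {n, o, p, q} ∉ τ. Therefore τ is NOT a topology.


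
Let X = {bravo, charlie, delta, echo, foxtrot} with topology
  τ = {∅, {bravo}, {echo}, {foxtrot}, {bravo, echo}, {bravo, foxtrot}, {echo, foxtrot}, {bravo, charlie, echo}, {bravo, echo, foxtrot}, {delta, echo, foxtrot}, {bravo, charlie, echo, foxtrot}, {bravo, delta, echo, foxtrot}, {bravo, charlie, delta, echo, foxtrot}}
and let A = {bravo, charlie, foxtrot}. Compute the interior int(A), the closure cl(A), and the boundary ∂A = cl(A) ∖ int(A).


int(A) = {bravo, foxtrot}, cl(A) = {bravo, charlie, delta, foxtrot}, ∂A = {charlie, delta}.

Closed sets in (X, τ) are complements of opens:
  closed(X, τ) = {∅, {charlie}, {delta}, {bravo, charlie}, {charlie, delta}, {delta, foxtrot}, {bravo, charlie, delta}, {charlie, delta, echo}, {charlie, delta, foxtrot}, {bravo, charlie, delta, echo}, {bravo, charlie, delta, foxtrot}, {charlie, delta, echo, foxtrot}, {bravo, charlie, delta, echo, foxtrot}}.
int(A) = ⋃ {U ∈ τ : U ⊆ A}. Opens contained in A: ∅, {bravo}, {foxtrot}, {bravo, foxtrot}.
Taking the union of these: int(A) = {bravo, foxtrot}.
cl(A) = ⋂ {C closed : A ⊆ C}. Closed sets containing A: {bravo, charlie, delta, foxtrot}, {bravo, charlie, delta, echo, foxtrot}.
Intersecting these: cl(A) = {bravo, charlie, delta, foxtrot}.
∂A = cl(A) ∖ int(A) = {bravo, charlie, delta, foxtrot} ∖ {bravo, foxtrot} = {charlie, delta}.


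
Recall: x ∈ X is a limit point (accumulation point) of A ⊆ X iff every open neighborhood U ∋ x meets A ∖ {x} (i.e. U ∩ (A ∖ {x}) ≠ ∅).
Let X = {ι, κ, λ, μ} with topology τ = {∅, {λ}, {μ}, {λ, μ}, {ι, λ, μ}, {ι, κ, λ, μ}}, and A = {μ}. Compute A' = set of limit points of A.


A' = {ι, κ}

For each x ∈ X, list the open sets U ∈ τ with x ∈ U, then check whether U ∩ (A ∖ {x}) ≠ ∅ for every such U.
  x = ι: opens ∋ x are {ι, λ, μ}, {ι, κ, λ, μ}; each meets A ∖ {ι}, so x IS a limit point.
  x = κ: opens ∋ x are {ι, κ, λ, μ}; each meets A ∖ {κ}, so x IS a limit point.
  x = λ: open {λ} ∋ x has {λ} ∩ (A ∖ {λ}) = ∅, so x is NOT a limit point.
  x = μ: open {μ} ∋ x has {μ} ∩ (A ∖ {μ}) = ∅, so x is NOT a limit point.
Collecting: A' = {ι, κ}.


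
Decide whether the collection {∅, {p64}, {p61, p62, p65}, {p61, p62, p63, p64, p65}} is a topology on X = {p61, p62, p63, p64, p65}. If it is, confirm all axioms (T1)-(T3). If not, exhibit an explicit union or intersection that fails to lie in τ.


τ is NOT a topology on X.

Axiom (T1): ∅ ∈ τ? Yes; X ∈ τ? Yes.
Axiom (T2/T3): check pairwise unions and intersections of members of τ.
Counterexample for (T2): {p64} ∪ {p61, p62, p65} = {p61, p62, p64, p65} ∉ τ. Therefore τ is NOT a topology.


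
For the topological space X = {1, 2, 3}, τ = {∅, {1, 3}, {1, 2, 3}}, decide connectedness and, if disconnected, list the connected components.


(X, τ) is connected.

Find clopen sets (U ∈ τ with X ∖ U ∈ τ):
  U = ∅, X ∖ U = {1, 2, 3} — both open, so U is clopen.
  U = {1, 2, 3}, X ∖ U = ∅ — both open, so U is clopen.
Only trivial clopens (∅ and X) exist, so (X, τ) is connected.
Compute connected components by grouping points that agree on all clopens:
  component: {1, 2, 3}


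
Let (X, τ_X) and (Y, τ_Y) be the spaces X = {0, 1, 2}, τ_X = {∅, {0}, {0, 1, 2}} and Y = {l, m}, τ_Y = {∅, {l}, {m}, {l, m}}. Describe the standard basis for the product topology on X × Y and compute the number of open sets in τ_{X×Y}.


Basis B = {∅ × ∅, {0} × {l}, {0} × {m}, {0} × {l, m}, {0, 1, 2} × {l}, {0, 1, 2} × {m}, {0, 1, 2} × {l, m}}; |τ_{X×Y}| = 9.

Enumerate products U × V with U ∈ τ_X, V ∈ τ_Y (deduplicated):
  ∅ × ∅ = {} (∅)
  {0} × {l} = {(0,l)}
  {0} × {m} = {(0,m)}
  {0} × {l, m} = {(0,l), (0,m)}
  {0, 1, 2} × {l} = {(0,l), (1,l), (2,l)}
  {0, 1, 2} × {m} = {(0,m), (1,m), (2,m)}
  {0, 1, 2} × {l, m} = {(0,l), (0,m), (1,l), (1,m), (2,l), (2,m)}
These 7 distinct sets form the basis B.
Close under arbitrary unions to get τ_{X×Y}; counting gives |τ_{X×Y}| = 9.


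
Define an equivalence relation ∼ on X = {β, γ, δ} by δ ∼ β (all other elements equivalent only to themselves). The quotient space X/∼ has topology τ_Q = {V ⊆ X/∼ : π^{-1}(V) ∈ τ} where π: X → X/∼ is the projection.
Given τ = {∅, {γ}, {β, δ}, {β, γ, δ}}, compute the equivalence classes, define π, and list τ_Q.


X/∼ = {[β=δ], [γ]}; |τ_Q| = 4.

Equivalence classes: [β=δ], [γ].
Quotient map π: X → X/∼ sends β ↦ [β=δ], γ ↦ [γ], δ ↦ [β=δ].
For each subset V ⊆ X/∼, compute π^{-1}(V) ⊆ X and check whether π^{-1}(V) ∈ τ. V is open in τ_Q iff π^{-1}(V) ∈ τ.
  V = {}: π^{-1}(V) = ∅ ∈ τ ✓.
  V = {[β=δ]}: π^{-1}(V) = {β, δ} ∈ τ ✓.
  V = {[γ]}: π^{-1}(V) = {γ} ∈ τ ✓.
  V = {[β=δ], [γ]}: π^{-1}(V) = {β, γ, δ} ∈ τ ✓.
Open sets in the quotient: τ_Q = {{}, {[β=δ]}, {[γ]}, {[β=δ], [γ]}} (4 elements).


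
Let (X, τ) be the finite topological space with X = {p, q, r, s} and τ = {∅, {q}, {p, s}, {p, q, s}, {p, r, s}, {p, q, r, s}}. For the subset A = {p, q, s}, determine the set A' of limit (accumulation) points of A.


A' = {p, r, s}

For each x ∈ X, list the open sets U ∈ τ with x ∈ U, then check whether U ∩ (A ∖ {x}) ≠ ∅ for every such U.
  x = p: opens ∋ x are {p, s}, {p, q, s}, {p, r, s}, {p, q, r, s}; each meets A ∖ {p}, so x IS a limit point.
  x = q: open {q} ∋ x has {q} ∩ (A ∖ {q}) = ∅, so x is NOT a limit point.
  x = r: opens ∋ x are {p, r, s}, {p, q, r, s}; each meets A ∖ {r}, so x IS a limit point.
  x = s: opens ∋ x are {p, s}, {p, q, s}, {p, r, s}, {p, q, r, s}; each meets A ∖ {s}, so x IS a limit point.
Collecting: A' = {p, r, s}.


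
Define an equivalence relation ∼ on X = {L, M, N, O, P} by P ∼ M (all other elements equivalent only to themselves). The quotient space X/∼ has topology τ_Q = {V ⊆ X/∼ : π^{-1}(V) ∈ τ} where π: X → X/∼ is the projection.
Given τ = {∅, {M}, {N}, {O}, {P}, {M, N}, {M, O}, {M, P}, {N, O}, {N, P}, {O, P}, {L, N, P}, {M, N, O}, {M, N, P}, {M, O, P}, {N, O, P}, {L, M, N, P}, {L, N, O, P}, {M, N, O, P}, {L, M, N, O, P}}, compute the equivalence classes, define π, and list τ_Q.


X/∼ = {[L], [M=P], [N], [O]}; |τ_Q| = 10.

Equivalence classes: [L], [M=P], [N], [O].
Quotient map π: X → X/∼ sends L ↦ [L], M ↦ [M=P], N ↦ [N], O ↦ [O], P ↦ [M=P].
For each subset V ⊆ X/∼, compute π^{-1}(V) ⊆ X and check whether π^{-1}(V) ∈ τ. V is open in τ_Q iff π^{-1}(V) ∈ τ.
  V = {}: π^{-1}(V) = ∅ ∈ τ ✓.
  V = {[L]}: π^{-1}(V) = {L} ∉ τ ✗.
  V = {[M=P]}: π^{-1}(V) = {M, P} ∈ τ ✓.
  V = {[L], [M=P]}: π^{-1}(V) = {L, M, P} ∉ τ ✗.
  V = {[N]}: π^{-1}(V) = {N} ∈ τ ✓.
  V = {[L], [N]}: π^{-1}(V) = {L, N} ∉ τ ✗.
  V = {[M=P], [N]}: π^{-1}(V) = {M, N, P} ∈ τ ✓.
  V = {[L], [M=P], [N]}: π^{-1}(V) = {L, M, N, P} ∈ τ ✓.
  V = {[O]}: π^{-1}(V) = {O} ∈ τ ✓.
  V = {[L], [O]}: π^{-1}(V) = {L, O} ∉ τ ✗.
  V = {[M=P], [O]}: π^{-1}(V) = {M, O, P} ∈ τ ✓.
  V = {[L], [M=P], [O]}: π^{-1}(V) = {L, M, O, P} ∉ τ ✗.
  V = {[N], [O]}: π^{-1}(V) = {N, O} ∈ τ ✓.
  V = {[L], [N], [O]}: π^{-1}(V) = {L, N, O} ∉ τ ✗.
  V = {[M=P], [N], [O]}: π^{-1}(V) = {M, N, O, P} ∈ τ ✓.
  V = {[L], [M=P], [N], [O]}: π^{-1}(V) = {L, M, N, O, P} ∈ τ ✓.
Open sets in the quotient: τ_Q = {{}, {[M=P]}, {[N]}, {[M=P], [N]}, {[L], [M=P], [N]}, {[O]}, {[M=P], [O]}, {[N], [O]}, {[M=P], [N], [O]}, {[L], [M=P], [N], [O]}} (10 elements).


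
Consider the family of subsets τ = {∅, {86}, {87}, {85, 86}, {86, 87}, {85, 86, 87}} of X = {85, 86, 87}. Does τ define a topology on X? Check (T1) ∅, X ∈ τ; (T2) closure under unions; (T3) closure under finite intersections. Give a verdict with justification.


τ IS a topology on X.

Axiom (T1): ∅ ∈ τ? Yes; X ∈ τ? Yes.
Axiom (T2/T3): check pairwise unions and intersections of members of τ.
All pairwise intersections and unions checked — each lies in τ. Therefore τ satisfies (T1), (T2), (T3): it IS a topology on X.


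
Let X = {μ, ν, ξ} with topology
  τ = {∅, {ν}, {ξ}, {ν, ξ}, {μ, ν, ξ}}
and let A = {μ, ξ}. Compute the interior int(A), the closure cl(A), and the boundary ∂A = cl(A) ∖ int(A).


int(A) = {ξ}, cl(A) = {μ, ξ}, ∂A = {μ}.

Closed sets in (X, τ) are complements of opens:
  closed(X, τ) = {∅, {μ}, {μ, ν}, {μ, ξ}, {μ, ν, ξ}}.
int(A) = ⋃ {U ∈ τ : U ⊆ A}. Opens contained in A: ∅, {ξ}.
Taking the union of these: int(A) = {ξ}.
cl(A) = ⋂ {C closed : A ⊆ C}. Closed sets containing A: {μ, ξ}, {μ, ν, ξ}.
Intersecting these: cl(A) = {μ, ξ}.
∂A = cl(A) ∖ int(A) = {μ, ξ} ∖ {ξ} = {μ}.


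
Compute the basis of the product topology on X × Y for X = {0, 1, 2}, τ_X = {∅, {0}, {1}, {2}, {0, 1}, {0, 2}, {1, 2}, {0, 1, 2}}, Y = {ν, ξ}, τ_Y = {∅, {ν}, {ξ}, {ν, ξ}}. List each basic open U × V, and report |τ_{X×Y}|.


Basis B = {∅ × ∅, {0} × {ν}, {0} × {ξ}, {1} × {ν}, {1} × {ξ}, {2} × {ν}, {2} × {ξ}, {0} × {ν, ξ}, {0, 1} × {ν}, {0, 2} × {ν}, {0, 1} × {ξ}, {0, 2} × {ξ}, {1} × {ν, ξ}, {1, 2} × {ν}, {1, 2} × {ξ}, {2} × {ν, ξ}, {0, 1, 2} × {ν}, {0, 1, 2} × {ξ}, {0, 1} × {ν, ξ}, {0, 2} × {ν, ξ}, {1, 2} × {ν, ξ}, {0, 1, 2} × {ν, ξ}}; |τ_{X×Y}| = 64.

Enumerate products U × V with U ∈ τ_X, V ∈ τ_Y (deduplicated):
  ∅ × ∅ = {} (∅)
  {0} × {ν} = {(0,ν)}
  {0} × {ξ} = {(0,ξ)}
  {1} × {ν} = {(1,ν)}
  {1} × {ξ} = {(1,ξ)}
  {2} × {ν} = {(2,ν)}
  {2} × {ξ} = {(2,ξ)}
  {0} × {ν, ξ} = {(0,ν), (0,ξ)}
  {0, 1} × {ν} = {(0,ν), (1,ν)}
  {0, 2} × {ν} = {(0,ν), (2,ν)}
  {0, 1} × {ξ} = {(0,ξ), (1,ξ)}
  {0, 2} × {ξ} = {(0,ξ), (2,ξ)}
  {1} × {ν, ξ} = {(1,ν), (1,ξ)}
  {1, 2} × {ν} = {(1,ν), (2,ν)}
  {1, 2} × {ξ} = {(1,ξ), (2,ξ)}
  {2} × {ν, ξ} = {(2,ν), (2,ξ)}
  {0, 1, 2} × {ν} = {(0,ν), (1,ν), (2,ν)}
  {0, 1, 2} × {ξ} = {(0,ξ), (1,ξ), (2,ξ)}
  {0, 1} × {ν, ξ} = {(0,ν), (0,ξ), (1,ν), (1,ξ)}
  {0, 2} × {ν, ξ} = {(0,ν), (0,ξ), (2,ν), (2,ξ)}
  {1, 2} × {ν, ξ} = {(1,ν), (1,ξ), (2,ν), (2,ξ)}
  {0, 1, 2} × {ν, ξ} = {(0,ν), (0,ξ), (1,ν), (1,ξ), (2,ν), (2,ξ)}
These 22 distinct sets form the basis B.
Close under arbitrary unions to get τ_{X×Y}; counting gives |τ_{X×Y}| = 64.


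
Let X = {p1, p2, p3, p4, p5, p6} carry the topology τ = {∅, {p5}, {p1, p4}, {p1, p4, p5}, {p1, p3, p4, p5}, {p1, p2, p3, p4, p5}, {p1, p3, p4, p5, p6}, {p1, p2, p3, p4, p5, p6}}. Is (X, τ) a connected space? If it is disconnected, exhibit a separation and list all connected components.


(X, τ) is connected.

Find clopen sets (U ∈ τ with X ∖ U ∈ τ):
  U = ∅, X ∖ U = {p1, p2, p3, p4, p5, p6} — both open, so U is clopen.
  U = {p1, p2, p3, p4, p5, p6}, X ∖ U = ∅ — both open, so U is clopen.
Only trivial clopens (∅ and X) exist, so (X, τ) is connected.
Compute connected components by grouping points that agree on all clopens:
  component: {p1, p2, p3, p4, p5, p6}


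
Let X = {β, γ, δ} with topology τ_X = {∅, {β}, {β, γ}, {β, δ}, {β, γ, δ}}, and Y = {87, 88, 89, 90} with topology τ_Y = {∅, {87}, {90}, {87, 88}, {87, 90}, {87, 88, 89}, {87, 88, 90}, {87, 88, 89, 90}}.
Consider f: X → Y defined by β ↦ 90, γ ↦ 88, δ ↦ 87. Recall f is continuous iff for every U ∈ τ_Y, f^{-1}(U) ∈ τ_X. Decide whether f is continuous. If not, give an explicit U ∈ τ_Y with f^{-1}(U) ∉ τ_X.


f is NOT continuous.

Compute f^{-1}(U) for each U ∈ τ_Y:
  U = ∅: f^{-1}(U) = ∅ ∈ τ_X ✓.
  U = {87}: f^{-1}(U) = {δ} ∉ τ_X ✗.
  U = {90}: f^{-1}(U) = {β} ∈ τ_X ✓.
  U = {87, 88}: f^{-1}(U) = {γ, δ} ∉ τ_X ✗.
  U = {87, 90}: f^{-1}(U) = {β, δ} ∈ τ_X ✓.
  U = {87, 88, 89}: f^{-1}(U) = {γ, δ} ∉ τ_X ✗.
  U = {87, 88, 90}: f^{-1}(U) = {β, γ, δ} ∈ τ_X ✓.
  U = {87, 88, 89, 90}: f^{-1}(U) = {β, γ, δ} ∈ τ_X ✓.
Found U = {87} with f^{-1}(U) = {δ} not in τ_X. Therefore f is NOT continuous.


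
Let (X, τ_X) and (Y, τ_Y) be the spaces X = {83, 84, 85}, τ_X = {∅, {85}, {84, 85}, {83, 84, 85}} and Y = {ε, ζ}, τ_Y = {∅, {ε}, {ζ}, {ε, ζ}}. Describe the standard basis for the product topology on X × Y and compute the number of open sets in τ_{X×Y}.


Basis B = {∅ × ∅, {85} × {ε}, {85} × {ζ}, {84, 85} × {ε}, {84, 85} × {ζ}, {85} × {ε, ζ}, {83, 84, 85} × {ε}, {83, 84, 85} × {ζ}, {84, 85} × {ε, ζ}, {83, 84, 85} × {ε, ζ}}; |τ_{X×Y}| = 16.

Enumerate products U × V with U ∈ τ_X, V ∈ τ_Y (deduplicated):
  ∅ × ∅ = {} (∅)
  {85} × {ε} = {(85,ε)}
  {85} × {ζ} = {(85,ζ)}
  {84, 85} × {ε} = {(84,ε), (85,ε)}
  {84, 85} × {ζ} = {(84,ζ), (85,ζ)}
  {85} × {ε, ζ} = {(85,ε), (85,ζ)}
  {83, 84, 85} × {ε} = {(83,ε), (84,ε), (85,ε)}
  {83, 84, 85} × {ζ} = {(83,ζ), (84,ζ), (85,ζ)}
  {84, 85} × {ε, ζ} = {(84,ε), (84,ζ), (85,ε), (85,ζ)}
  {83, 84, 85} × {ε, ζ} = {(83,ε), (83,ζ), (84,ε), (84,ζ), (85,ε), (85,ζ)}
These 10 distinct sets form the basis B.
Close under arbitrary unions to get τ_{X×Y}; counting gives |τ_{X×Y}| = 16.


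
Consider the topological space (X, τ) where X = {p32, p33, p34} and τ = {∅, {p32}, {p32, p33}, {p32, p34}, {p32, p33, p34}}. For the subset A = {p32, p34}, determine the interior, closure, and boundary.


int(A) = {p32, p34}, cl(A) = {p32, p33, p34}, ∂A = {p33}.

Closed sets in (X, τ) are complements of opens:
  closed(X, τ) = {∅, {p33}, {p34}, {p33, p34}, {p32, p33, p34}}.
int(A) = ⋃ {U ∈ τ : U ⊆ A}. Opens contained in A: ∅, {p32}, {p32, p34}.
Taking the union of these: int(A) = {p32, p34}.
cl(A) = ⋂ {C closed : A ⊆ C}. Closed sets containing A: {p32, p33, p34}.
Intersecting these: cl(A) = {p32, p33, p34}.
∂A = cl(A) ∖ int(A) = {p32, p33, p34} ∖ {p32, p34} = {p33}.


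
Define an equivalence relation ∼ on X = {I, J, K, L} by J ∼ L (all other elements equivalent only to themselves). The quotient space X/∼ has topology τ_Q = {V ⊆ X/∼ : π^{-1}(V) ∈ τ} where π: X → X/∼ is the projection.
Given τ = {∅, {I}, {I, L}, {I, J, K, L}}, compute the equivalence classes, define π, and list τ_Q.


X/∼ = {[I], [J=L], [K]}; |τ_Q| = 3.

Equivalence classes: [I], [J=L], [K].
Quotient map π: X → X/∼ sends I ↦ [I], J ↦ [J=L], K ↦ [K], L ↦ [J=L].
For each subset V ⊆ X/∼, compute π^{-1}(V) ⊆ X and check whether π^{-1}(V) ∈ τ. V is open in τ_Q iff π^{-1}(V) ∈ τ.
  V = {}: π^{-1}(V) = ∅ ∈ τ ✓.
  V = {[I]}: π^{-1}(V) = {I} ∈ τ ✓.
  V = {[J=L]}: π^{-1}(V) = {J, L} ∉ τ ✗.
  V = {[I], [J=L]}: π^{-1}(V) = {I, J, L} ∉ τ ✗.
  V = {[K]}: π^{-1}(V) = {K} ∉ τ ✗.
  V = {[I], [K]}: π^{-1}(V) = {I, K} ∉ τ ✗.
  V = {[J=L], [K]}: π^{-1}(V) = {J, K, L} ∉ τ ✗.
  V = {[I], [J=L], [K]}: π^{-1}(V) = {I, J, K, L} ∈ τ ✓.
Open sets in the quotient: τ_Q = {{}, {[I]}, {[I], [J=L], [K]}} (3 elements).


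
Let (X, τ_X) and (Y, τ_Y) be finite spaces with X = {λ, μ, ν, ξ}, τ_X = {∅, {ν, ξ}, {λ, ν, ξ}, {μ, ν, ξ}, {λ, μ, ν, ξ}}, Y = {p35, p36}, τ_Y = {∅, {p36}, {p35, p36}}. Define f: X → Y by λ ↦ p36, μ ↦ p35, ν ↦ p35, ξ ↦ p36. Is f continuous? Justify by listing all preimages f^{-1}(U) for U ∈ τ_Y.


f is NOT continuous.

Compute f^{-1}(U) for each U ∈ τ_Y:
  U = ∅: f^{-1}(U) = ∅ ∈ τ_X ✓.
  U = {p36}: f^{-1}(U) = {λ, ξ} ∉ τ_X ✗.
  U = {p35, p36}: f^{-1}(U) = {λ, μ, ν, ξ} ∈ τ_X ✓.
Found U = {p36} with f^{-1}(U) = {λ, ξ} not in τ_X. Therefore f is NOT continuous.


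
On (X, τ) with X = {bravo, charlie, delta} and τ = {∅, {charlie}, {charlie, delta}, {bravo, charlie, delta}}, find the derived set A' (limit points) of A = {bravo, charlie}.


A' = {bravo, delta}

For each x ∈ X, list the open sets U ∈ τ with x ∈ U, then check whether U ∩ (A ∖ {x}) ≠ ∅ for every such U.
  x = bravo: opens ∋ x are {bravo, charlie, delta}; each meets A ∖ {bravo}, so x IS a limit point.
  x = charlie: open {charlie} ∋ x has {charlie} ∩ (A ∖ {charlie}) = ∅, so x is NOT a limit point.
  x = delta: opens ∋ x are {charlie, delta}, {bravo, charlie, delta}; each meets A ∖ {delta}, so x IS a limit point.
Collecting: A' = {bravo, delta}.


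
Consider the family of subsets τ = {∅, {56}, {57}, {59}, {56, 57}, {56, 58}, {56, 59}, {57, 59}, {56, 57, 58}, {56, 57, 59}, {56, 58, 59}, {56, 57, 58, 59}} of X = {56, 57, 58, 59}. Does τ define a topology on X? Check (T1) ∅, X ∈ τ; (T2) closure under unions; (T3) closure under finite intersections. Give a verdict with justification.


τ IS a topology on X.

Axiom (T1): ∅ ∈ τ? Yes; X ∈ τ? Yes.
Axiom (T2/T3): check pairwise unions and intersections of members of τ.
All pairwise intersections and unions checked — each lies in τ. Therefore τ satisfies (T1), (T2), (T3): it IS a topology on X.


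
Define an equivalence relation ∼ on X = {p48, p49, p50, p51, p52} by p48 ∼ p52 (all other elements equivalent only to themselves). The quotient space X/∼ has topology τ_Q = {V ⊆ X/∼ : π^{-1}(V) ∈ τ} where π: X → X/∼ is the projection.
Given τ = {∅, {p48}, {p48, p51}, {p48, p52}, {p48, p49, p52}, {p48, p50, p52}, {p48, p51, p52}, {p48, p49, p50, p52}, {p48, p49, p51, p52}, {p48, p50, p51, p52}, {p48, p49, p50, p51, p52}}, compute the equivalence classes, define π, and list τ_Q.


X/∼ = {[p48=p52], [p49], [p50], [p51]}; |τ_Q| = 9.

Equivalence classes: [p48=p52], [p49], [p50], [p51].
Quotient map π: X → X/∼ sends p48 ↦ [p48=p52], p49 ↦ [p49], p50 ↦ [p50], p51 ↦ [p51], p52 ↦ [p48=p52].
For each subset V ⊆ X/∼, compute π^{-1}(V) ⊆ X and check whether π^{-1}(V) ∈ τ. V is open in τ_Q iff π^{-1}(V) ∈ τ.
  V = {}: π^{-1}(V) = ∅ ∈ τ ✓.
  V = {[p48=p52]}: π^{-1}(V) = {p48, p52} ∈ τ ✓.
  V = {[p49]}: π^{-1}(V) = {p49} ∉ τ ✗.
  V = {[p48=p52], [p49]}: π^{-1}(V) = {p48, p49, p52} ∈ τ ✓.
  V = {[p50]}: π^{-1}(V) = {p50} ∉ τ ✗.
  V = {[p48=p52], [p50]}: π^{-1}(V) = {p48, p50, p52} ∈ τ ✓.
  V = {[p49], [p50]}: π^{-1}(V) = {p49, p50} ∉ τ ✗.
  V = {[p48=p52], [p49], [p50]}: π^{-1}(V) = {p48, p49, p50, p52} ∈ τ ✓.
  V = {[p51]}: π^{-1}(V) = {p51} ∉ τ ✗.
  V = {[p48=p52], [p51]}: π^{-1}(V) = {p48, p51, p52} ∈ τ ✓.
  V = {[p49], [p51]}: π^{-1}(V) = {p49, p51} ∉ τ ✗.
  V = {[p48=p52], [p49], [p51]}: π^{-1}(V) = {p48, p49, p51, p52} ∈ τ ✓.
  V = {[p50], [p51]}: π^{-1}(V) = {p50, p51} ∉ τ ✗.
  V = {[p48=p52], [p50], [p51]}: π^{-1}(V) = {p48, p50, p51, p52} ∈ τ ✓.
  V = {[p49], [p50], [p51]}: π^{-1}(V) = {p49, p50, p51} ∉ τ ✗.
  V = {[p48=p52], [p49], [p50], [p51]}: π^{-1}(V) = {p48, p49, p50, p51, p52} ∈ τ ✓.
Open sets in the quotient: τ_Q = {{}, {[p48=p52]}, {[p48=p52], [p49]}, {[p48=p52], [p50]}, {[p48=p52], [p49], [p50]}, {[p48=p52], [p51]}, {[p48=p52], [p49], [p51]}, {[p48=p52], [p50], [p51]}, {[p48=p52], [p49], [p50], [p51]}} (9 elements).


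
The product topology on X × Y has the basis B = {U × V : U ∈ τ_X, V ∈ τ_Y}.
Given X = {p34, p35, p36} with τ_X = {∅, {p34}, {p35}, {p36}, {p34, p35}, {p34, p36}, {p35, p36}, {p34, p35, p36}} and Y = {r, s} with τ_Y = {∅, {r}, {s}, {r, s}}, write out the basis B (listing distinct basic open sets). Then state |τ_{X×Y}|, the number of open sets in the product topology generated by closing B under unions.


Basis B = {∅ × ∅, {p34} × {r}, {p34} × {s}, {p35} × {r}, {p35} × {s}, {p36} × {r}, {p36} × {s}, {p34} × {r, s}, {p34, p35} × {r}, {p34, p36} × {r}, {p34, p35} × {s}, {p34, p36} × {s}, {p35} × {r, s}, {p35, p36} × {r}, {p35, p36} × {s}, {p36} × {r, s}, {p34, p35, p36} × {r}, {p34, p35, p36} × {s}, {p34, p35} × {r, s}, {p34, p36} × {r, s}, {p35, p36} × {r, s}, {p34, p35, p36} × {r, s}}; |τ_{X×Y}| = 64.

Enumerate products U × V with U ∈ τ_X, V ∈ τ_Y (deduplicated):
  ∅ × ∅ = {} (∅)
  {p34} × {r} = {(p34,r)}
  {p34} × {s} = {(p34,s)}
  {p35} × {r} = {(p35,r)}
  {p35} × {s} = {(p35,s)}
  {p36} × {r} = {(p36,r)}
  {p36} × {s} = {(p36,s)}
  {p34} × {r, s} = {(p34,r), (p34,s)}
  {p34, p35} × {r} = {(p34,r), (p35,r)}
  {p34, p36} × {r} = {(p34,r), (p36,r)}
  {p34, p35} × {s} = {(p34,s), (p35,s)}
  {p34, p36} × {s} = {(p34,s), (p36,s)}
  {p35} × {r, s} = {(p35,r), (p35,s)}
  {p35, p36} × {r} = {(p35,r), (p36,r)}
  {p35, p36} × {s} = {(p35,s), (p36,s)}
  {p36} × {r, s} = {(p36,r), (p36,s)}
  {p34, p35, p36} × {r} = {(p34,r), (p35,r), (p36,r)}
  {p34, p35, p36} × {s} = {(p34,s), (p35,s), (p36,s)}
  {p34, p35} × {r, s} = {(p34,r), (p34,s), (p35,r), (p35,s)}
  {p34, p36} × {r, s} = {(p34,r), (p34,s), (p36,r), (p36,s)}
  {p35, p36} × {r, s} = {(p35,r), (p35,s), (p36,r), (p36,s)}
  {p34, p35, p36} × {r, s} = {(p34,r), (p34,s), (p35,r), (p35,s), (p36,r), (p36,s)}
These 22 distinct sets form the basis B.
Close under arbitrary unions to get τ_{X×Y}; counting gives |τ_{X×Y}| = 64.


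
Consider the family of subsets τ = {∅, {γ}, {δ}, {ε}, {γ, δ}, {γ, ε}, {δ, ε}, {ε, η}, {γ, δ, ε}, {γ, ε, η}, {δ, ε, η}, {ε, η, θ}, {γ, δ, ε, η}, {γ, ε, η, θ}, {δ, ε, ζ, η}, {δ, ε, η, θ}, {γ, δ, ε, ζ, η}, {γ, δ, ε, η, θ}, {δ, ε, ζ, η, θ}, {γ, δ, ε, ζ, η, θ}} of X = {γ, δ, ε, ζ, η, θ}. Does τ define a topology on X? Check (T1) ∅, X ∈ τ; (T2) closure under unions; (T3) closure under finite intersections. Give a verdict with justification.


τ IS a topology on X.

Axiom (T1): ∅ ∈ τ? Yes; X ∈ τ? Yes.
Axiom (T2/T3): check pairwise unions and intersections of members of τ.
All pairwise intersections and unions checked — each lies in τ. Therefore τ satisfies (T1), (T2), (T3): it IS a topology on X.


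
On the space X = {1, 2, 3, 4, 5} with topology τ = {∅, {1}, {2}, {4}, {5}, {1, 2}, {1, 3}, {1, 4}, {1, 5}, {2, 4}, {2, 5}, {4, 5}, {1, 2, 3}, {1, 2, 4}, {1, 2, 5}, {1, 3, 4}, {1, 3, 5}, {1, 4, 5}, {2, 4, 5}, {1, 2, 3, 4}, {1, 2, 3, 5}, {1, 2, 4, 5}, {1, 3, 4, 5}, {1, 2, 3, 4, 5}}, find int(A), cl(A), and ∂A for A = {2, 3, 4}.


int(A) = {2, 4}, cl(A) = {2, 3, 4}, ∂A = {3}.

Closed sets in (X, τ) are complements of opens:
  closed(X, τ) = {∅, {2}, {3}, {4}, {5}, {1, 3}, {2, 3}, {2, 4}, {2, 5}, {3, 4}, {3, 5}, {4, 5}, {1, 2, 3}, {1, 3, 4}, {1, 3, 5}, {2, 3, 4}, {2, 3, 5}, {2, 4, 5}, {3, 4, 5}, {1, 2, 3, 4}, {1, 2, 3, 5}, {1, 3, 4, 5}, {2, 3, 4, 5}, {1, 2, 3, 4, 5}}.
int(A) = ⋃ {U ∈ τ : U ⊆ A}. Opens contained in A: ∅, {2}, {4}, {2, 4}.
Taking the union of these: int(A) = {2, 4}.
cl(A) = ⋂ {C closed : A ⊆ C}. Closed sets containing A: {2, 3, 4}, {1, 2, 3, 4}, {2, 3, 4, 5}, {1, 2, 3, 4, 5}.
Intersecting these: cl(A) = {2, 3, 4}.
∂A = cl(A) ∖ int(A) = {2, 3, 4} ∖ {2, 4} = {3}.


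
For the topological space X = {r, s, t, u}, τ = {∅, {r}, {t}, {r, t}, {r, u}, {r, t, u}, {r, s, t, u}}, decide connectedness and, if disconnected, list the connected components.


(X, τ) is connected.

Find clopen sets (U ∈ τ with X ∖ U ∈ τ):
  U = ∅, X ∖ U = {r, s, t, u} — both open, so U is clopen.
  U = {r, s, t, u}, X ∖ U = ∅ — both open, so U is clopen.
Only trivial clopens (∅ and X) exist, so (X, τ) is connected.
Compute connected components by grouping points that agree on all clopens:
  component: {r, s, t, u}


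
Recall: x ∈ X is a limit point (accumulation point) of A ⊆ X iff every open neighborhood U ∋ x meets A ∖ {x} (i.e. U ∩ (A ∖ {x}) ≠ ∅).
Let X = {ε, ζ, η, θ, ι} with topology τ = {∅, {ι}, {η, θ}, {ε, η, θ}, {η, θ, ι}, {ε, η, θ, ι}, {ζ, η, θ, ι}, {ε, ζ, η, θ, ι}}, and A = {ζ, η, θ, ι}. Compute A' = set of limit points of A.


A' = {ε, ζ, η, θ}

For each x ∈ X, list the open sets U ∈ τ with x ∈ U, then check whether U ∩ (A ∖ {x}) ≠ ∅ for every such U.
  x = ε: opens ∋ x are {ε, η, θ}, {ε, η, θ, ι}, {ε, ζ, η, θ, ι}; each meets A ∖ {ε}, so x IS a limit point.
  x = ζ: opens ∋ x are {ζ, η, θ, ι}, {ε, ζ, η, θ, ι}; each meets A ∖ {ζ}, so x IS a limit point.
  x = η: opens ∋ x are {η, θ}, {ε, η, θ}, {η, θ, ι}, {ε, η, θ, ι}, {ζ, η, θ, ι}, {ε, ζ, η, θ, ι}; each meets A ∖ {η}, so x IS a limit point.
  x = θ: opens ∋ x are {η, θ}, {ε, η, θ}, {η, θ, ι}, {ε, η, θ, ι}, {ζ, η, θ, ι}, {ε, ζ, η, θ, ι}; each meets A ∖ {θ}, so x IS a limit point.
  x = ι: open {ι} ∋ x has {ι} ∩ (A ∖ {ι}) = ∅, so x is NOT a limit point.
Collecting: A' = {ε, ζ, η, θ}.


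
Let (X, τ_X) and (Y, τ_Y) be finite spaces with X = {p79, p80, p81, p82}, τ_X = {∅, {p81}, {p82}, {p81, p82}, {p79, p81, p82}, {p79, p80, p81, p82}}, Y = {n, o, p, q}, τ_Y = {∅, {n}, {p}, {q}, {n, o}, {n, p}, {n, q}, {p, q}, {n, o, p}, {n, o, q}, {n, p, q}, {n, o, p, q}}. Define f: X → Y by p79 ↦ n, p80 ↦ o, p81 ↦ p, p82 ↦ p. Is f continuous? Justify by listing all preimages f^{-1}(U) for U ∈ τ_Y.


f is NOT continuous.

Compute f^{-1}(U) for each U ∈ τ_Y:
  U = ∅: f^{-1}(U) = ∅ ∈ τ_X ✓.
  U = {n}: f^{-1}(U) = {p79} ∉ τ_X ✗.
  U = {p}: f^{-1}(U) = {p81, p82} ∈ τ_X ✓.
  U = {q}: f^{-1}(U) = ∅ ∈ τ_X ✓.
  U = {n, o}: f^{-1}(U) = {p79, p80} ∉ τ_X ✗.
  U = {n, p}: f^{-1}(U) = {p79, p81, p82} ∈ τ_X ✓.
  U = {n, q}: f^{-1}(U) = {p79} ∉ τ_X ✗.
  U = {p, q}: f^{-1}(U) = {p81, p82} ∈ τ_X ✓.
  U = {n, o, p}: f^{-1}(U) = {p79, p80, p81, p82} ∈ τ_X ✓.
  U = {n, o, q}: f^{-1}(U) = {p79, p80} ∉ τ_X ✗.
  U = {n, p, q}: f^{-1}(U) = {p79, p81, p82} ∈ τ_X ✓.
  U = {n, o, p, q}: f^{-1}(U) = {p79, p80, p81, p82} ∈ τ_X ✓.
Found U = {n} with f^{-1}(U) = {p79} not in τ_X. Therefore f is NOT continuous.


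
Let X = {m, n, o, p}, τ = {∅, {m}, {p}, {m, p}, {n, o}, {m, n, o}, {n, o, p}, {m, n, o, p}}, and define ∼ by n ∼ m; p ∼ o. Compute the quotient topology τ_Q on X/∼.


X/∼ = {[m=n], [o=p]}; |τ_Q| = 2.

Equivalence classes: [m=n], [o=p].
Quotient map π: X → X/∼ sends m ↦ [m=n], n ↦ [m=n], o ↦ [o=p], p ↦ [o=p].
For each subset V ⊆ X/∼, compute π^{-1}(V) ⊆ X and check whether π^{-1}(V) ∈ τ. V is open in τ_Q iff π^{-1}(V) ∈ τ.
  V = {}: π^{-1}(V) = ∅ ∈ τ ✓.
  V = {[m=n]}: π^{-1}(V) = {m, n} ∉ τ ✗.
  V = {[o=p]}: π^{-1}(V) = {o, p} ∉ τ ✗.
  V = {[m=n], [o=p]}: π^{-1}(V) = {m, n, o, p} ∈ τ ✓.
Open sets in the quotient: τ_Q = {{}, {[m=n], [o=p]}} (2 elements).


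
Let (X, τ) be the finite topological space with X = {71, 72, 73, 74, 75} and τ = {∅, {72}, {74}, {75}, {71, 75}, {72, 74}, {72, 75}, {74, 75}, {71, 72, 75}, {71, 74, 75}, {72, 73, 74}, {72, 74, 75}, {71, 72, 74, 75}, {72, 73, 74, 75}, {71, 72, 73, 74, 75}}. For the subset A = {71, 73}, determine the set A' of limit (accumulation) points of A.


A' = ∅

For each x ∈ X, list the open sets U ∈ τ with x ∈ U, then check whether U ∩ (A ∖ {x}) ≠ ∅ for every such U.
  x = 71: open {71, 75} ∋ x has {71, 75} ∩ (A ∖ {71}) = ∅, so x is NOT a limit point.
  x = 72: open {72} ∋ x has {72} ∩ (A ∖ {72}) = ∅, so x is NOT a limit point.
  x = 73: open {72, 73, 74} ∋ x has {72, 73, 74} ∩ (A ∖ {73}) = ∅, so x is NOT a limit point.
  x = 74: open {74} ∋ x has {74} ∩ (A ∖ {74}) = ∅, so x is NOT a limit point.
  x = 75: open {75} ∋ x has {75} ∩ (A ∖ {75}) = ∅, so x is NOT a limit point.
Collecting: A' = ∅.


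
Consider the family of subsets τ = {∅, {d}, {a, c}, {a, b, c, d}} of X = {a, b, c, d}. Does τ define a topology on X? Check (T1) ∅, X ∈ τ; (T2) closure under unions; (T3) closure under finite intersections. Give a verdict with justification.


τ is NOT a topology on X.

Axiom (T1): ∅ ∈ τ? Yes; X ∈ τ? Yes.
Axiom (T2/T3): check pairwise unions and intersections of members of τ.
Counterexample for (T2): {d} ∪ {a, c} = {a, c, d} ∉ τ. Therefore τ is NOT a topology.


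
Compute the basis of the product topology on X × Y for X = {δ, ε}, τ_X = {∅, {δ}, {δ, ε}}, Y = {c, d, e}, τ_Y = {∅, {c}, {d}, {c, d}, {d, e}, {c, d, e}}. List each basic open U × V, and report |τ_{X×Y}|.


Basis B = {∅ × ∅, {δ} × {c}, {δ} × {d}, {δ} × {c, d}, {δ, ε} × {c}, {δ} × {d, e}, {δ, ε} × {d}, {δ} × {c, d, e}, {δ, ε} × {c, d}, {δ, ε} × {d, e}, {δ, ε} × {c, d, e}}; |τ_{X×Y}| = 18.

Enumerate products U × V with U ∈ τ_X, V ∈ τ_Y (deduplicated):
  ∅ × ∅ = {} (∅)
  {δ} × {c} = {(δ,c)}
  {δ} × {d} = {(δ,d)}
  {δ} × {c, d} = {(δ,c), (δ,d)}
  {δ, ε} × {c} = {(δ,c), (ε,c)}
  {δ} × {d, e} = {(δ,d), (δ,e)}
  {δ, ε} × {d} = {(δ,d), (ε,d)}
  {δ} × {c, d, e} = {(δ,c), (δ,d), (δ,e)}
  {δ, ε} × {c, d} = {(δ,c), (δ,d), (ε,c), (ε,d)}
  {δ, ε} × {d, e} = {(δ,d), (δ,e), (ε,d), (ε,e)}
  {δ, ε} × {c, d, e} = {(δ,c), (δ,d), (δ,e), (ε,c), (ε,d), (ε,e)}
These 11 distinct sets form the basis B.
Close under arbitrary unions to get τ_{X×Y}; counting gives |τ_{X×Y}| = 18.


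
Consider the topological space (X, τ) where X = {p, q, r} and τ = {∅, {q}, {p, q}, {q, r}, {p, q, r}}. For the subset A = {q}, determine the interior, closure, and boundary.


int(A) = {q}, cl(A) = {p, q, r}, ∂A = {p, r}.

Closed sets in (X, τ) are complements of opens:
  closed(X, τ) = {∅, {p}, {r}, {p, r}, {p, q, r}}.
int(A) = ⋃ {U ∈ τ : U ⊆ A}. Opens contained in A: ∅, {q}.
Taking the union of these: int(A) = {q}.
cl(A) = ⋂ {C closed : A ⊆ C}. Closed sets containing A: {p, q, r}.
Intersecting these: cl(A) = {p, q, r}.
∂A = cl(A) ∖ int(A) = {p, q, r} ∖ {q} = {p, r}.


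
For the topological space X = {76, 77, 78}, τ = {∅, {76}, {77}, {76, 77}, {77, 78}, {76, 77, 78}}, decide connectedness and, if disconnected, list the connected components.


(X, τ) is disconnected; components = [{76}, {77, 78}].

Find clopen sets (U ∈ τ with X ∖ U ∈ τ):
  U = ∅, X ∖ U = {76, 77, 78} — both open, so U is clopen.
  U = {76}, X ∖ U = {77, 78} — both open, so U is clopen.
  U = {77, 78}, X ∖ U = {76} — both open, so U is clopen.
  U = {76, 77, 78}, X ∖ U = ∅ — both open, so U is clopen.
Nontrivial clopen(s) exist: e.g. {76}. So (X, τ) is disconnected.
Compute connected components by grouping points that agree on all clopens:
  component: {76}
  component: {77, 78}


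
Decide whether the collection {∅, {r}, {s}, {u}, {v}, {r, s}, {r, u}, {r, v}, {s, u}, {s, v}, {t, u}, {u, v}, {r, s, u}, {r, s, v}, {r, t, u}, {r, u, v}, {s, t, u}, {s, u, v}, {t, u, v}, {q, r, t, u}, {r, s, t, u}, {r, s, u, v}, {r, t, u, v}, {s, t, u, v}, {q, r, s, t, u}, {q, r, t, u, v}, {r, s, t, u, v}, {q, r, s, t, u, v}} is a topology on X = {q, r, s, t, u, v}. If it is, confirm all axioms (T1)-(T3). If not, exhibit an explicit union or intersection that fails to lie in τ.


τ IS a topology on X.

Axiom (T1): ∅ ∈ τ? Yes; X ∈ τ? Yes.
Axiom (T2/T3): check pairwise unions and intersections of members of τ.
All pairwise intersections and unions checked — each lies in τ. Therefore τ satisfies (T1), (T2), (T3): it IS a topology on X.


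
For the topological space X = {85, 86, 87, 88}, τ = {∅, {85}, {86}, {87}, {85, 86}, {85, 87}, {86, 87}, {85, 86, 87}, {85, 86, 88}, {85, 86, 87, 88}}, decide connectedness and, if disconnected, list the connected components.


(X, τ) is disconnected; components = [{87}, {85, 86, 88}].

Find clopen sets (U ∈ τ with X ∖ U ∈ τ):
  U = ∅, X ∖ U = {85, 86, 87, 88} — both open, so U is clopen.
  U = {87}, X ∖ U = {85, 86, 88} — both open, so U is clopen.
  U = {85, 86, 88}, X ∖ U = {87} — both open, so U is clopen.
  U = {85, 86, 87, 88}, X ∖ U = ∅ — both open, so U is clopen.
Nontrivial clopen(s) exist: e.g. {87}. So (X, τ) is disconnected.
Compute connected components by grouping points that agree on all clopens:
  component: {87}
  component: {85, 86, 88}


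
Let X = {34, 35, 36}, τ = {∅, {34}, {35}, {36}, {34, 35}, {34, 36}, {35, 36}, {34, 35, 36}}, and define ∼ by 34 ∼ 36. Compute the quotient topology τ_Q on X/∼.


X/∼ = {[34=36], [35]}; |τ_Q| = 4.

Equivalence classes: [34=36], [35].
Quotient map π: X → X/∼ sends 34 ↦ [34=36], 35 ↦ [35], 36 ↦ [34=36].
For each subset V ⊆ X/∼, compute π^{-1}(V) ⊆ X and check whether π^{-1}(V) ∈ τ. V is open in τ_Q iff π^{-1}(V) ∈ τ.
  V = {}: π^{-1}(V) = ∅ ∈ τ ✓.
  V = {[34=36]}: π^{-1}(V) = {34, 36} ∈ τ ✓.
  V = {[35]}: π^{-1}(V) = {35} ∈ τ ✓.
  V = {[34=36], [35]}: π^{-1}(V) = {34, 35, 36} ∈ τ ✓.
Open sets in the quotient: τ_Q = {{}, {[34=36]}, {[35]}, {[34=36], [35]}} (4 elements).


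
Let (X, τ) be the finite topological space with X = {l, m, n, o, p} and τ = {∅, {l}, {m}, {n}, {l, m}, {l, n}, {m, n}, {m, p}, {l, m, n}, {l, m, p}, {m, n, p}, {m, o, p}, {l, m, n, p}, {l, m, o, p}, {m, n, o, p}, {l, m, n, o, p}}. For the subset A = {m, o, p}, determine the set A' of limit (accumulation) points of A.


A' = {o, p}

For each x ∈ X, list the open sets U ∈ τ with x ∈ U, then check whether U ∩ (A ∖ {x}) ≠ ∅ for every such U.
  x = l: open {l} ∋ x has {l} ∩ (A ∖ {l}) = ∅, so x is NOT a limit point.
  x = m: open {m} ∋ x has {m} ∩ (A ∖ {m}) = ∅, so x is NOT a limit point.
  x = n: open {n} ∋ x has {n} ∩ (A ∖ {n}) = ∅, so x is NOT a limit point.
  x = o: opens ∋ x are {m, o, p}, {l, m, o, p}, {m, n, o, p}, {l, m, n, o, p}; each meets A ∖ {o}, so x IS a limit point.
  x = p: opens ∋ x are {m, p}, {l, m, p}, {m, n, p}, {m, o, p}, {l, m, n, p}, {l, m, o, p}, {m, n, o, p}, {l, m, n, o, p}; each meets A ∖ {p}, so x IS a limit point.
Collecting: A' = {o, p}.
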